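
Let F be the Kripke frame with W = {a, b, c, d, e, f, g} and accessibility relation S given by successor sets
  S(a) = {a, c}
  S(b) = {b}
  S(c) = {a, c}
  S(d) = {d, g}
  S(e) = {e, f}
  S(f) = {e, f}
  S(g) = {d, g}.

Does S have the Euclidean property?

Euclidean: yes — any two successors of a common world are S-related.

Yes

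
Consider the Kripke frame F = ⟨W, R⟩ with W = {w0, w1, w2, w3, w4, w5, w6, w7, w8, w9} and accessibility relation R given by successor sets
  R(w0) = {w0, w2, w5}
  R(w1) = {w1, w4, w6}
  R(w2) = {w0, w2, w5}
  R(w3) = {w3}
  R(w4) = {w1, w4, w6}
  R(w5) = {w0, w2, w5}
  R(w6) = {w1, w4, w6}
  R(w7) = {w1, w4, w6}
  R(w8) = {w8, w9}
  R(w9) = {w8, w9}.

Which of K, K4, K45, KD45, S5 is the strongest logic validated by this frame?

Transitive (axiom 4): yes — every two-step R-path is closed by a direct edge.
Euclidean (axiom 5): yes — any two successors of a common world are R-related.
Serial (axiom D): yes — every world has a successor (e.g. w0 R w0).
Reflexive (axiom T): no — w7 is not related to itself.
So F validates K, K4, K45, KD45; S5 would additionally require R to be reflexive. The strongest is KD45.

KD45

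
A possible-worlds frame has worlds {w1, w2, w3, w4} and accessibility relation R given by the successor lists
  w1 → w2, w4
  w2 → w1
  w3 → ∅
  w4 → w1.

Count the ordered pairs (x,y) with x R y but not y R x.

0

R is symmetric; there are no such tuples.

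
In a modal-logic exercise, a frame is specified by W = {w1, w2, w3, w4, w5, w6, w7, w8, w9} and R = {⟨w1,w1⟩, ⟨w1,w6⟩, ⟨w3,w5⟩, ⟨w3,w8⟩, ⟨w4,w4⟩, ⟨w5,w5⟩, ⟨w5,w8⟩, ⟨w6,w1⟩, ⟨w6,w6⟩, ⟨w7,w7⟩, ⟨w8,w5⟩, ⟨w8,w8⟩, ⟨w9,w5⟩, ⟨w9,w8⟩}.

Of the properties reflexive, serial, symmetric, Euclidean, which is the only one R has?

Euclidean

Reflexive: no — w2 is not related to itself.
Serial: no — w2 has no R-successor.
Symmetric: no — w3 R w5 but not w5 R w3.
Euclidean: yes — any two successors of a common world are R-related.
Only Euclidean holds.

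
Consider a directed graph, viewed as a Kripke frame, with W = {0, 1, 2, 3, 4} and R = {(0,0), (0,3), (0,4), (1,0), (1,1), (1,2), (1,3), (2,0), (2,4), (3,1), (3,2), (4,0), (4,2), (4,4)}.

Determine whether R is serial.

Serial: yes — every world has a successor (e.g. 0 R 0).

Yes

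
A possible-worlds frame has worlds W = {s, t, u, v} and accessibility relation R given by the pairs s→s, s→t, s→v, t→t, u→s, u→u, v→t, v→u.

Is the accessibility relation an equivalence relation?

Reflexive: no — v is not related to itself.
Symmetric: no — s R t but not t R s.
Transitive: no — s R v and v R u, but not s R u.
So R is not an equivalence relation.

No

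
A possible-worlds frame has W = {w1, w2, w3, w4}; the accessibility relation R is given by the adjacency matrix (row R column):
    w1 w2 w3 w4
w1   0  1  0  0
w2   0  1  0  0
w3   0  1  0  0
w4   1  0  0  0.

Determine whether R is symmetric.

No

Symmetric: no — w1 R w2 but not w2 R w1.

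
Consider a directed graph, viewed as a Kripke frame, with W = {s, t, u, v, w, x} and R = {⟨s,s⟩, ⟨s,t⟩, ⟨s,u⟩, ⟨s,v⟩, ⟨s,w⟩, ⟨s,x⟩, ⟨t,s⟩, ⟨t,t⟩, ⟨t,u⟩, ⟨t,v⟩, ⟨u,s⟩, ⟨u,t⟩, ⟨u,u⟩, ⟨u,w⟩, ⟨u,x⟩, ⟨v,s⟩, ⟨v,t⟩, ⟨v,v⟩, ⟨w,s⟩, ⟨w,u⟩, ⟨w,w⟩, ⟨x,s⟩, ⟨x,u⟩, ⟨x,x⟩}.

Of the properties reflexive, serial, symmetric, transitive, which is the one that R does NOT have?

Reflexive: yes — every world is R-related to itself.
Serial: yes — every world has a successor (e.g. s R s).
Symmetric: yes — every pair in R has its reverse in R.
Transitive: no — t R s and s R w, but not t R w.
Only transitive fails.

transitive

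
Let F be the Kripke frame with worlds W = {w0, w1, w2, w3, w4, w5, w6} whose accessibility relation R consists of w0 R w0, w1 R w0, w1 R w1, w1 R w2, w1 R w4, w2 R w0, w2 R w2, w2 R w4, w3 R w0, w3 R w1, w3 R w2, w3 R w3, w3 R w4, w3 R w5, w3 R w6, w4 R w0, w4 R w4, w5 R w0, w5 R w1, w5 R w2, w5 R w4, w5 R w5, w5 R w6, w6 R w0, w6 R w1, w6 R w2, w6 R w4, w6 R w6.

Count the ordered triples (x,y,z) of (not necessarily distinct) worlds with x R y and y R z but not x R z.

0

R is transitive; there are no such tuples.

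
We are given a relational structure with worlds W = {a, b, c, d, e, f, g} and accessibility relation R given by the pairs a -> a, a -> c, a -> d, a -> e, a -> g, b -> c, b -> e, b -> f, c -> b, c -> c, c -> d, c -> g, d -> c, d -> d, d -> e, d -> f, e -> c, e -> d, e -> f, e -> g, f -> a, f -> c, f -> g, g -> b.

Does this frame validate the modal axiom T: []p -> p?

No

By correspondence theory, T is valid on a frame iff R is reflexive.
Reflexive: no — b is not related to itself.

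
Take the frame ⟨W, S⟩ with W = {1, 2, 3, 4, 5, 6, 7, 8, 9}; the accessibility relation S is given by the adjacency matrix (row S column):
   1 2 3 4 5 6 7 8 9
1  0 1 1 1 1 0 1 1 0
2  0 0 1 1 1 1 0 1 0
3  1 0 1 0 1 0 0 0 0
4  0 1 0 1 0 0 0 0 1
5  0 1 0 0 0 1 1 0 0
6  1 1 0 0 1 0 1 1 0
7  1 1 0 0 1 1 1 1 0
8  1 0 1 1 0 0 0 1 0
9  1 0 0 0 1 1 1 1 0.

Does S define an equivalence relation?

Reflexive: no — 1 is not related to itself.
Symmetric: no — 1 S 2 but not 2 S 1.
Transitive: no — 1 S 2 and 2 S 6, but not 1 S 6.
So S is not an equivalence relation.

No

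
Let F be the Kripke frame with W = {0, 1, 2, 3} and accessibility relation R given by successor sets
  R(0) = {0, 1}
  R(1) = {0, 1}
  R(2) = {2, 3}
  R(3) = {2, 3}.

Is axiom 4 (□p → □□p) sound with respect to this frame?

Yes

The schema 4 characterises exactly the transitive frames.
Transitive: yes — every two-step R-path is closed by a direct edge.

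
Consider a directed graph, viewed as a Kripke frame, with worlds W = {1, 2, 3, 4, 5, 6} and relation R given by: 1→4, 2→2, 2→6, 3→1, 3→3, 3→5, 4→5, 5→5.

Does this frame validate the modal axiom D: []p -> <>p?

No

Axiom D corresponds to the accessibility relation being serial.
Serial: no — 6 has no R-successor.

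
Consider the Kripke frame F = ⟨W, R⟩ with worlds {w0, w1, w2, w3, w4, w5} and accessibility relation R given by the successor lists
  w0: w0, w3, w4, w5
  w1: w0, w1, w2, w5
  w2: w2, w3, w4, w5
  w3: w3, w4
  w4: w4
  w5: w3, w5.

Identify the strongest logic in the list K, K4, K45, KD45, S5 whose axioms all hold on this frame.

Transitive (axiom 4): no — w1 R w0 and w0 R w3, but not w1 R w3.
Euclidean (axiom 5): no — w0 R w3 and w0 R w5, but not w3 R w5.
Serial (axiom D): yes — every world has a successor (e.g. w0 R w0).
Reflexive (axiom T): yes — every world is R-related to itself.
So F validates K; K4 would additionally require R to be transitive. The strongest is K.

K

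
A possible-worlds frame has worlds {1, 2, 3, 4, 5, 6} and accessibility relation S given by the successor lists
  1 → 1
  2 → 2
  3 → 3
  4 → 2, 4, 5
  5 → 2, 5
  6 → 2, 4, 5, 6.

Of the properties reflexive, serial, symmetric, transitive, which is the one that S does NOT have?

Reflexive: yes — every world is S-related to itself.
Serial: yes — every world has a successor (e.g. 1 S 1).
Symmetric: no — 4 S 2 but not 2 S 4.
Transitive: yes — every two-step S-path is closed by a direct edge.
Only symmetric fails.

symmetric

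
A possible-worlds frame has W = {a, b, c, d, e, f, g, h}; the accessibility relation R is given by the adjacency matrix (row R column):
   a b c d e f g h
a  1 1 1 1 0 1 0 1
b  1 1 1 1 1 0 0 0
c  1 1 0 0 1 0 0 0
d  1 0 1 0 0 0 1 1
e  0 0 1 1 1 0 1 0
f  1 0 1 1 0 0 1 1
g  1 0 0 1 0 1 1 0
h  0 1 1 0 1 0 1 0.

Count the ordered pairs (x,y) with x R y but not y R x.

Enumerating: (a,h), (b,d), (b,e), (d,c), (d,h), (e,d), (e,g), (f,c), (f,d), (f,h), (g,a), (h,b), (h,c), (h,e), (h,g).

15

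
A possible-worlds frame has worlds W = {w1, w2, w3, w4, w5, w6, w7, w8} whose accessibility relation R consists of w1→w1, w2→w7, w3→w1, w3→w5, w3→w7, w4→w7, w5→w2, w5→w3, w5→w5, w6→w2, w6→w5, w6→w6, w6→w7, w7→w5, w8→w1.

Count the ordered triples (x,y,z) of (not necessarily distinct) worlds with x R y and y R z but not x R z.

Enumerating: (w2,w7,w5), (w3,w5,w2), (w3,w5,w3), (w4,w7,w5), (w5,w2,w7), (w5,w3,w1), (w5,w3,w7), (w6,w5,w3), (w7,w5,w2), (w7,w5,w3).

10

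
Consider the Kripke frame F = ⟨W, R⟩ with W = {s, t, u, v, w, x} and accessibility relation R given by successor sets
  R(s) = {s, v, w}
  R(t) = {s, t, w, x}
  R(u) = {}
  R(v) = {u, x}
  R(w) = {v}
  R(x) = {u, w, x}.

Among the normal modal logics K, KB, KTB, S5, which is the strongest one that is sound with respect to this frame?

K

Symmetric (axiom B): no — s R v but not v R s.
Reflexive (axiom T): no — u is not related to itself.
Euclidean (axiom 5): no — s R v and s R w, but not v R w.
So F validates K; KB would additionally require R to be symmetric. The strongest is K.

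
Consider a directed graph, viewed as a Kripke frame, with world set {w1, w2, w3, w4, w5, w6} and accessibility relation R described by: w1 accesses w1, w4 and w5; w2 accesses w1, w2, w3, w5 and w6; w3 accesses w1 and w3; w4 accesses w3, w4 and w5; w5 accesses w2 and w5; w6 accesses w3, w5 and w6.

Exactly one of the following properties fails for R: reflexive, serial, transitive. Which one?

Reflexive: yes — every world is R-related to itself.
Serial: yes — every world has a successor (e.g. w1 R w1).
Transitive: no — w1 R w4 and w4 R w3, but not w1 R w3.
Only transitive fails.

transitive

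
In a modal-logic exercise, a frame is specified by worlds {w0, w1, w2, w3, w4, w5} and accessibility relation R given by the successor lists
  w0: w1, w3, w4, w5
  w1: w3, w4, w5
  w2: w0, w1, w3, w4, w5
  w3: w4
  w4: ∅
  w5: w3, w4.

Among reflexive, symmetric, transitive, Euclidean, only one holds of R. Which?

Reflexive: no — w0 is not related to itself.
Symmetric: no — w0 R w1 but not w1 R w0.
Transitive: yes — every two-step R-path is closed by a direct edge.
Euclidean: no — w0 R w3 and w0 R w1, but not w3 R w1.
Only transitive holds.

transitive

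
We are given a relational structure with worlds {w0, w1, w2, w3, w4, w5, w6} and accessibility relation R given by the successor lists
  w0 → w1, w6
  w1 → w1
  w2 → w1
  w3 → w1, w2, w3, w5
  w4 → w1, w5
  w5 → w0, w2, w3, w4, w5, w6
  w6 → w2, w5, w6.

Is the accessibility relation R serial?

Serial: yes — every world has a successor (e.g. w0 R w1).

Yes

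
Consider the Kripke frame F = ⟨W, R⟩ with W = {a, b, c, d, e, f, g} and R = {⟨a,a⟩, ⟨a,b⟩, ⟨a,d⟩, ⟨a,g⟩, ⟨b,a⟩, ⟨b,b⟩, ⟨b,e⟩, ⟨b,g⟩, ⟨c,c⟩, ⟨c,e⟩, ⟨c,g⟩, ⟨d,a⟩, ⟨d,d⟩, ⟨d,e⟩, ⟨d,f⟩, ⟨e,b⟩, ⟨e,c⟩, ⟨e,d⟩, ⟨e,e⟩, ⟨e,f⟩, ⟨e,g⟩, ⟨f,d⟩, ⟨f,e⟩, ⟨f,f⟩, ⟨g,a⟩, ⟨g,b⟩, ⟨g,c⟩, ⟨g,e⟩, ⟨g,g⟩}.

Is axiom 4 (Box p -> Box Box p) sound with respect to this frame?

By correspondence theory, 4 is valid on a frame iff R is transitive.
Transitive: no — a R b and b R e, but not a R e.

No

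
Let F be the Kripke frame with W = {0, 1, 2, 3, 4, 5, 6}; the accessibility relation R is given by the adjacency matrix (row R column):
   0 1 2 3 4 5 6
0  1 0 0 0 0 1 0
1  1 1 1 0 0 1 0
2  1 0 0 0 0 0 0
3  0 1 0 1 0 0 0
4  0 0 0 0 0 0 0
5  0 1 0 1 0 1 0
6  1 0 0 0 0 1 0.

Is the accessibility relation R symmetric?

Symmetric: no — 0 R 5 but not 5 R 0.

No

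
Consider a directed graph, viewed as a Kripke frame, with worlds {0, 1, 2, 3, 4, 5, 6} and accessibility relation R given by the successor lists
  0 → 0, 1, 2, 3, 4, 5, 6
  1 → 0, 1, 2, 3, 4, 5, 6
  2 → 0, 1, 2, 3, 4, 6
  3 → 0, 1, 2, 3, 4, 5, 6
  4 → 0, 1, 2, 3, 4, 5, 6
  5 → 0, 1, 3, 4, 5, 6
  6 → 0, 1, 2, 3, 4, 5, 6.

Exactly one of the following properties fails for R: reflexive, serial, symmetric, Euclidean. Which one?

Euclidean

Reflexive: yes — every world is R-related to itself.
Serial: yes — every world has a successor (e.g. 0 R 0).
Symmetric: yes — every pair in R has its reverse in R.
Euclidean: no — 0 R 2 and 0 R 5, but not 2 R 5.
Only Euclidean fails.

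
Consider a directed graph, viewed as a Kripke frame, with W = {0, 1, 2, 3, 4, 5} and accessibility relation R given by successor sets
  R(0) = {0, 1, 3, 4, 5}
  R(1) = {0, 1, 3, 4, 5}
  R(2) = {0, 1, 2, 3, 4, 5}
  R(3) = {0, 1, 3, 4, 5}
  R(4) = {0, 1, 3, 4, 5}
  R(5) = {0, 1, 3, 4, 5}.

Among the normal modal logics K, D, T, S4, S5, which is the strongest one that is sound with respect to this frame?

Serial (axiom D): yes — every world has a successor (e.g. 0 R 0).
Reflexive (axiom T): yes — every world is R-related to itself.
Transitive (axiom 4): yes — every two-step R-path is closed by a direct edge.
Euclidean (axiom 5): no — 2 R 0 and 2 R 2, but not 0 R 2.
So F validates K, D, T, S4; S5 would additionally require R to be Euclidean. The strongest is S4.

S4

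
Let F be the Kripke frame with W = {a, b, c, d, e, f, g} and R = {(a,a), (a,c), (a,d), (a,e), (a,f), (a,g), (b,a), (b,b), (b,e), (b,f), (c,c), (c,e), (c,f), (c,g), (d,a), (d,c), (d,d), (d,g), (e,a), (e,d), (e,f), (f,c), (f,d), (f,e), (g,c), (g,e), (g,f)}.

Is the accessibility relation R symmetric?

Symmetric: no — a R c but not c R a.

No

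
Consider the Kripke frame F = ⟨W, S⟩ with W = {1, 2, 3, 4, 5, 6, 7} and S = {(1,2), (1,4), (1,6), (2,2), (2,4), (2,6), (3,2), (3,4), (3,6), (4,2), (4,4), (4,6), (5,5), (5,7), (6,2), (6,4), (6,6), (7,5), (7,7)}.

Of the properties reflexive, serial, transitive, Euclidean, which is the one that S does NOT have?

reflexive

Reflexive: no — 1 is not related to itself.
Serial: yes — every world has a successor (e.g. 1 S 2).
Transitive: yes — every two-step S-path is closed by a direct edge.
Euclidean: yes — any two successors of a common world are S-related.
Only reflexive fails.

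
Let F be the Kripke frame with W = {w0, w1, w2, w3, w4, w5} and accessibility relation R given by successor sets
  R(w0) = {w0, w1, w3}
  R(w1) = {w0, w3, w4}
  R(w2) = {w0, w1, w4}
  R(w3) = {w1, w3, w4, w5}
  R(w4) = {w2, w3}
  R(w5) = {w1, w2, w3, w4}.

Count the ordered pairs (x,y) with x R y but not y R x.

Enumerating: (w0,w3), (w1,w4), (w2,w0), (w2,w1), (w5,w1), (w5,w2), (w5,w4).

7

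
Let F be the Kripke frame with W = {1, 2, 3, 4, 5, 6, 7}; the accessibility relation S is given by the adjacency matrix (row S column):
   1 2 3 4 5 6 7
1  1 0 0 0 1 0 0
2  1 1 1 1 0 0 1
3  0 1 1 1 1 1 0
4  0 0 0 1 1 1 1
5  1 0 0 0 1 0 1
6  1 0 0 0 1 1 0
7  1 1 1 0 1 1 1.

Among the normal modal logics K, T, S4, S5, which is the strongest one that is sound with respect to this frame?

T

Reflexive (axiom T): yes — every world is S-related to itself.
Transitive (axiom 4): no — 1 S 5 and 5 S 7, but not 1 S 7.
Euclidean (axiom 5): no — 2 S 1 and 2 S 3, but not 1 S 3.
So F validates K, T; S4 would additionally require S to be transitive. The strongest is T.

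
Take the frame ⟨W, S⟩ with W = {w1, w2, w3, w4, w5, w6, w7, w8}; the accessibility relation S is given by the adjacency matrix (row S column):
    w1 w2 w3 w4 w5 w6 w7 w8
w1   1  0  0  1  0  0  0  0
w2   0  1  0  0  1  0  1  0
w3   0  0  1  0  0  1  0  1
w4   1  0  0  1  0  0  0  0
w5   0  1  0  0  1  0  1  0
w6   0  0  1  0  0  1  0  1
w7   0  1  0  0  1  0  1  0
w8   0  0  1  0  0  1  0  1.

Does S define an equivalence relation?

Yes

Reflexive: yes — every world is S-related to itself.
Symmetric: yes — every pair in S has its reverse in S.
Transitive: yes — every two-step S-path is closed by a direct edge.
So S is an equivalence relation.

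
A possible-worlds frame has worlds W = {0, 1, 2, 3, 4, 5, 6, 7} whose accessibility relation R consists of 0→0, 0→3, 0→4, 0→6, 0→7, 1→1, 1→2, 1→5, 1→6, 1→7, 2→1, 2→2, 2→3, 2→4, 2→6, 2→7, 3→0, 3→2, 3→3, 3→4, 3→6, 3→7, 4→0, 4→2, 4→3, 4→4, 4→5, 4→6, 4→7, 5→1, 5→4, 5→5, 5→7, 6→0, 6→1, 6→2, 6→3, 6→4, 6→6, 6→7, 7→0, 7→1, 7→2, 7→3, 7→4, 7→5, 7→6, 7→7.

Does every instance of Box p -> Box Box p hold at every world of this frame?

No

Axiom 4 corresponds to the accessibility relation being transitive.
Transitive: no — 0 R 3 and 3 R 2, but not 0 R 2.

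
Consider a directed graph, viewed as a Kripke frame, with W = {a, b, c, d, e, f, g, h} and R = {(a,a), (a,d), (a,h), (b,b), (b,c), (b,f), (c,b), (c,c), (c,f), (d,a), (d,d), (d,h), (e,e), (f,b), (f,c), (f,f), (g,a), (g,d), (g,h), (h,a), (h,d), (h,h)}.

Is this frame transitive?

Transitive: yes — every two-step R-path is closed by a direct edge.

Yes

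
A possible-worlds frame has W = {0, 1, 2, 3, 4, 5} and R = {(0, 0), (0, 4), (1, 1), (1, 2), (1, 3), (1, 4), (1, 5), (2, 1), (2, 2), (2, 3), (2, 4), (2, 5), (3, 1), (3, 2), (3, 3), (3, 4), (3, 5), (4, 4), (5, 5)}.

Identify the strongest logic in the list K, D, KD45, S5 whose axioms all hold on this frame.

D

Serial (axiom D): yes — every world has a successor (e.g. 0 R 0).
Euclidean (axiom 5): no — 1 R 4 and 1 R 2, but not 4 R 2.
Transitive (axiom 4): yes — every two-step R-path is closed by a direct edge.
Reflexive (axiom T): yes — every world is R-related to itself.
So F validates K, D; KD45 would additionally require R to be Euclidean. The strongest is D.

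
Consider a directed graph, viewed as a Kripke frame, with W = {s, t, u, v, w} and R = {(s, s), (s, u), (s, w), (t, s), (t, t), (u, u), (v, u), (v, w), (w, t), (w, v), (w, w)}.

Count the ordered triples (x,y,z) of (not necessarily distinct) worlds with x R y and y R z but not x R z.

8

Enumerating: (s,w,t), (s,w,v), (t,s,u), (t,s,w), (v,w,t), (v,w,v), (w,t,s), (w,v,u).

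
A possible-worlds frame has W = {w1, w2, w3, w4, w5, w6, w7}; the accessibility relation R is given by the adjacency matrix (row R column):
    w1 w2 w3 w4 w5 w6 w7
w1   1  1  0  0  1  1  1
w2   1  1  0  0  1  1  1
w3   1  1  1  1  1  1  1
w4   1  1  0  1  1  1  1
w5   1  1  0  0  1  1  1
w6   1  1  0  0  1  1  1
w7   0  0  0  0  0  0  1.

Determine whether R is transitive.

Yes

Transitive: yes — every two-step R-path is closed by a direct edge.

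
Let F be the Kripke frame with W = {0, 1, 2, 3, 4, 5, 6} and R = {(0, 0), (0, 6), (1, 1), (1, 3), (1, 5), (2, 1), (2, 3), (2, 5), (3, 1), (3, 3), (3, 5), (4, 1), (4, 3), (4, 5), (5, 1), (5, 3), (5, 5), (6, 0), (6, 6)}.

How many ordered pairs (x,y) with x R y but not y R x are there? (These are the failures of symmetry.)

Enumerating: (2,1), (2,3), (2,5), (4,1), (4,3), (4,5).

6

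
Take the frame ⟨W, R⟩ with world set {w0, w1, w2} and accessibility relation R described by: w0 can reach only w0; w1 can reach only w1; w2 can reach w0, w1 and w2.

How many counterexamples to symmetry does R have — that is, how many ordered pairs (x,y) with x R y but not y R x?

Enumerating: (w2,w0), (w2,w1).

2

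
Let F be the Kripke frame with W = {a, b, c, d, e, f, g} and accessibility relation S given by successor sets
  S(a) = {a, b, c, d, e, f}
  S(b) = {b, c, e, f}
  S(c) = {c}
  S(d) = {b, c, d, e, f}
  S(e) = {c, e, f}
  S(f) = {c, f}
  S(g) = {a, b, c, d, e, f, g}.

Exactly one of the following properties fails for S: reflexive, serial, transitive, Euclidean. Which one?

Euclidean

Reflexive: yes — every world is S-related to itself.
Serial: yes — every world has a successor (e.g. a S a).
Transitive: yes — every two-step S-path is closed by a direct edge.
Euclidean: no — a S b and a S d, but not b S d.
Only Euclidean fails.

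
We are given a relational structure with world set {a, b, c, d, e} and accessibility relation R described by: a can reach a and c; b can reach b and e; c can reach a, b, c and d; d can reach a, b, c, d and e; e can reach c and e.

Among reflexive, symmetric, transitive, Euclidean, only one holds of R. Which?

reflexive

Reflexive: yes — every world is R-related to itself.
Symmetric: no — b R e but not e R b.
Transitive: no — a R c and c R b, but not a R b.
Euclidean: no — c R a and c R b, but not a R b.
Only reflexive holds.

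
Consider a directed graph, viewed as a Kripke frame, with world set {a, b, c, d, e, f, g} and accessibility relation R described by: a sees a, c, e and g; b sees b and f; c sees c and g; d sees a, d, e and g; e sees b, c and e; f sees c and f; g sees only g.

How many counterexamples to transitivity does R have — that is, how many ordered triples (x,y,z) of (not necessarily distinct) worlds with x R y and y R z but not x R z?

Enumerating: (a,e,b), (b,f,c), (d,a,c), (d,e,b), (d,e,c), (e,b,f), (e,c,g), (f,c,g).

8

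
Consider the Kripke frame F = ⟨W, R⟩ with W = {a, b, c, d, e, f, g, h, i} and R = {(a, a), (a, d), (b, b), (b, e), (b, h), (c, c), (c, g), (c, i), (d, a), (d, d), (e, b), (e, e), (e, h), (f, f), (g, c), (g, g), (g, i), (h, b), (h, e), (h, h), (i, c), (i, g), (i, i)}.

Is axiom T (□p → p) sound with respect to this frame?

Yes

Axiom T corresponds to the accessibility relation being reflexive.
Reflexive: yes — every world is R-related to itself.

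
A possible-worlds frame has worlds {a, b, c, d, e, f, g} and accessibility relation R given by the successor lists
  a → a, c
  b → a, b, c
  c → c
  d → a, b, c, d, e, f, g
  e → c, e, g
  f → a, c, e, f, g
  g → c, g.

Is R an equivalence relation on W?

Reflexive: yes — every world is R-related to itself.
Symmetric: no — a R c but not c R a.
Transitive: yes — every two-step R-path is closed by a direct edge.
So R is not an equivalence relation.

No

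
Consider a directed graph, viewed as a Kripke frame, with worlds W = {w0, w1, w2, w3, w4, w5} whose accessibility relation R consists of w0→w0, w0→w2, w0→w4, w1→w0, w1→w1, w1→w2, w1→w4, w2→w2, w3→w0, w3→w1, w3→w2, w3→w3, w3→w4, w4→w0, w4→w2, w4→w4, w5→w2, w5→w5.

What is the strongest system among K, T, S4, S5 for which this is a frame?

Reflexive (axiom T): yes — every world is R-related to itself.
Transitive (axiom 4): yes — every two-step R-path is closed by a direct edge.
Euclidean (axiom 5): no — w0 R w2 and w0 R w4, but not w2 R w4.
So F validates K, T, S4; S5 would additionally require R to be Euclidean. The strongest is S4.

S4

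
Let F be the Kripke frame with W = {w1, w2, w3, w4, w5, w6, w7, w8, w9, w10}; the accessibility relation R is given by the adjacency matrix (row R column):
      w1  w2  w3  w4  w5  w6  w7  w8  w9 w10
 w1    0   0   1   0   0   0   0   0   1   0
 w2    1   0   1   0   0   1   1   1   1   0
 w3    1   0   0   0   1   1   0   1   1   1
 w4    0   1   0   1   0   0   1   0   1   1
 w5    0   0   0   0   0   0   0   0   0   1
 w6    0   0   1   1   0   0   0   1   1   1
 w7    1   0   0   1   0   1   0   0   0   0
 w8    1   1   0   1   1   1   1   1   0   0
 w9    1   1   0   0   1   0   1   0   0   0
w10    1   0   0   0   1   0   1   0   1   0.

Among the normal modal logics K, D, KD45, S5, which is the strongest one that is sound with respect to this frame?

D

Serial (axiom D): yes — every world has a successor (e.g. w1 R w3).
Euclidean (axiom 5): no — w1 R w9 and w1 R w3, but not w9 R w3.
Transitive (axiom 4): no — w1 R w3 and w3 R w10, but not w1 R w10.
Reflexive (axiom T): no — w1 is not related to itself.
So F validates K, D; KD45 would additionally require R to be Euclidean and transitive. The strongest is D.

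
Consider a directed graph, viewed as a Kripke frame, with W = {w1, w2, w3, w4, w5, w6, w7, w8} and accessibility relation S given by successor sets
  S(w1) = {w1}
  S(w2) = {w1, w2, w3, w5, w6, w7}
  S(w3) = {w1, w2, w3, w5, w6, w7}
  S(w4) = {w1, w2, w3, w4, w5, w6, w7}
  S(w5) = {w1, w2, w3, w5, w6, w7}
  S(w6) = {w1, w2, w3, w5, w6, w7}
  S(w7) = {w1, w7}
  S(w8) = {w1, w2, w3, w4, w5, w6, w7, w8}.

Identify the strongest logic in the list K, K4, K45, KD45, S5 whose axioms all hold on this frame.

Transitive (axiom 4): yes — every two-step S-path is closed by a direct edge.
Euclidean (axiom 5): no — w2 S w1 and w2 S w3, but not w1 S w3.
Serial (axiom D): yes — every world has a successor (e.g. w1 S w1).
Reflexive (axiom T): yes — every world is S-related to itself.
So F validates K, K4; K45 would additionally require S to be Euclidean. The strongest is K4.

K4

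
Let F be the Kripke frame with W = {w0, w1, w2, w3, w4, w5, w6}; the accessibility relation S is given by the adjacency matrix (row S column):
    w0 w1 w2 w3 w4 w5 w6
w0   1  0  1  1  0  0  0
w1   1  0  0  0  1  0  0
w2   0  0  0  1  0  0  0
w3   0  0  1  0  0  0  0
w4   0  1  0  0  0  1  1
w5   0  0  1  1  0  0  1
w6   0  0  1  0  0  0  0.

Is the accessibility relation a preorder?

Reflexive: no — w1 is not related to itself.
Transitive: no — w1 S w0 and w0 S w2, but not w1 S w2.
So S is not a preorder.

No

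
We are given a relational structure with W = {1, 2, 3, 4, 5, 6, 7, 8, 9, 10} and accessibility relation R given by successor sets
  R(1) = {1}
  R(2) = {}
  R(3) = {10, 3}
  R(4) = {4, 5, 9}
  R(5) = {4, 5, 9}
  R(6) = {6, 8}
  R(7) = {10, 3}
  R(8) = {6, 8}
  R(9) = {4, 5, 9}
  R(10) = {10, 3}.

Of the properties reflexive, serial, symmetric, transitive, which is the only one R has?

Reflexive: no — 2 is not related to itself.
Serial: no — 2 has no R-successor.
Symmetric: no — 7 R 10 but not 10 R 7.
Transitive: yes — every two-step R-path is closed by a direct edge.
Only transitive holds.

transitive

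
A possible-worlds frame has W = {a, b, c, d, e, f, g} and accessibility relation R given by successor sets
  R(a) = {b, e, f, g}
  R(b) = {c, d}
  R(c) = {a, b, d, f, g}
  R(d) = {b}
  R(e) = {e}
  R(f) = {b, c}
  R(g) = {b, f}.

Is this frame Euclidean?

No

Euclidean: no — a R b and a R e, but not b R e.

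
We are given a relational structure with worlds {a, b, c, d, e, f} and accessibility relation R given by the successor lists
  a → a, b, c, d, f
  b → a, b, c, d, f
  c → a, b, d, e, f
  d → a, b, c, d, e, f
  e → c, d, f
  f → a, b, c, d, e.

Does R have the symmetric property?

Yes

Symmetric: yes — every pair in R has its reverse in R.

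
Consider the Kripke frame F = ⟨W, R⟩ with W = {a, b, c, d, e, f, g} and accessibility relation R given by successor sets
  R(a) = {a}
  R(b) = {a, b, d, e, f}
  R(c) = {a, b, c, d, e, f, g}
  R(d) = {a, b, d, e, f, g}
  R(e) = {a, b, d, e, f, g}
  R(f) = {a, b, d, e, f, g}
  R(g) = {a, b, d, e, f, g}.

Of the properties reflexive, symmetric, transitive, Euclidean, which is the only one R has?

Reflexive: yes — every world is R-related to itself.
Symmetric: no — b R a but not a R b.
Transitive: no — b R d and d R g, but not b R g.
Euclidean: no — b R a and b R d, but not a R d.
Only reflexive holds.

reflexive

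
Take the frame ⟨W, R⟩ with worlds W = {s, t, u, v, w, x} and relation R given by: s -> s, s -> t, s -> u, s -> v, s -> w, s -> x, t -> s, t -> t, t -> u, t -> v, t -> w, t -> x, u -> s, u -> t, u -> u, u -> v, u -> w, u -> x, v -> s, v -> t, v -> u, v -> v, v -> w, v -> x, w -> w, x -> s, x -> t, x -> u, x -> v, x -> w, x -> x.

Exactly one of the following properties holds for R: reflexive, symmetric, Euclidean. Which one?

Reflexive: yes — every world is R-related to itself.
Symmetric: no — s R w but not w R s.
Euclidean: no — s R w and s R t, but not w R t.
Only reflexive holds.

reflexive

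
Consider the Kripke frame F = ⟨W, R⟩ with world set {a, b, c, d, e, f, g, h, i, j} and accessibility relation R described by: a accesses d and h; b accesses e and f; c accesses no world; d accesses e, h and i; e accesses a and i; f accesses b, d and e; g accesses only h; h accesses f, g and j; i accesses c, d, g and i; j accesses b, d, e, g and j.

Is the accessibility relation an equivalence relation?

No

Reflexive: no — a is not related to itself.
Symmetric: no — a R d but not d R a.
Transitive: no — a R d and d R e, but not a R e.
So R is not an equivalence relation.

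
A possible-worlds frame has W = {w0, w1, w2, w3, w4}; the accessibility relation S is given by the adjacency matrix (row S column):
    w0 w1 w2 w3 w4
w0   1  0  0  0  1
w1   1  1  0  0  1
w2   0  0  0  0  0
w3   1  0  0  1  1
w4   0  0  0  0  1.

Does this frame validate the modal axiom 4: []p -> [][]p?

Axiom 4 corresponds to the accessibility relation being transitive.
Transitive: yes — every two-step S-path is closed by a direct edge.

Yes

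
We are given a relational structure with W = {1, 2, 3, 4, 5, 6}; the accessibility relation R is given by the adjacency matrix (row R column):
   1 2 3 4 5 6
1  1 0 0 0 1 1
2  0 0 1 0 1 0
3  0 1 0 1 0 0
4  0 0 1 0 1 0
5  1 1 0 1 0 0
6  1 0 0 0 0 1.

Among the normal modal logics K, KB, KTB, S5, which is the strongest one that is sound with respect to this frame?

KB

Symmetric (axiom B): yes — every pair in R has its reverse in R.
Reflexive (axiom T): no — 2 is not related to itself.
Euclidean (axiom 5): no — 1 R 5 and 1 R 6, but not 5 R 6.
So F validates K, KB; KTB would additionally require R to be reflexive. The strongest is KB.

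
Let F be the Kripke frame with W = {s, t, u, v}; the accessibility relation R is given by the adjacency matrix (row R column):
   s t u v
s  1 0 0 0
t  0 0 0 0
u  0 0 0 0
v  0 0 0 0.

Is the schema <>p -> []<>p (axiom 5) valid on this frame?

Yes

Axiom 5 corresponds to the accessibility relation being Euclidean.
Euclidean: yes — any two successors of a common world are R-related.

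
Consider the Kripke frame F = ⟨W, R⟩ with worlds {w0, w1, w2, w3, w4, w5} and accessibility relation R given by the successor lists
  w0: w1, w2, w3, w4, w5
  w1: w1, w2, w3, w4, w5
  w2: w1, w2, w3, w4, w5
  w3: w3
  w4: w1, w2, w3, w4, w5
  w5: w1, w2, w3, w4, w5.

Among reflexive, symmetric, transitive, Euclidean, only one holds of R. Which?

Reflexive: no — w0 is not related to itself.
Symmetric: no — w0 R w1 but not w1 R w0.
Transitive: yes — every two-step R-path is closed by a direct edge.
Euclidean: no — w0 R w3 and w0 R w1, but not w3 R w1.
Only transitive holds.

transitive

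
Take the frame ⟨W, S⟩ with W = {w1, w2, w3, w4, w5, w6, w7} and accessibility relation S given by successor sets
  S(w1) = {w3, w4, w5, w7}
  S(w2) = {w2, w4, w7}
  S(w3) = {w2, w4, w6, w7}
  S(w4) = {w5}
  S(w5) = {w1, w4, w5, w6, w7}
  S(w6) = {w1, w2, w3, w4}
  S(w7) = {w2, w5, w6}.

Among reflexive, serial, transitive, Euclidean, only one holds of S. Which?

serial

Reflexive: no — w1 is not related to itself.
Serial: yes — every world has a successor (e.g. w1 S w3).
Transitive: no — w1 S w3 and w3 S w2, but not w1 S w2.
Euclidean: no — w1 S w3 and w1 S w5, but not w3 S w5.
Only serial holds.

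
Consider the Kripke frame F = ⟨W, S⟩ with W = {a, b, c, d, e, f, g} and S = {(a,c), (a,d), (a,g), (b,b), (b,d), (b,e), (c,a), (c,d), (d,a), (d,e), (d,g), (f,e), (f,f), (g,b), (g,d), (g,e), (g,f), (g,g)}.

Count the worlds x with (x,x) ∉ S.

Enumerating: a, c, d, e.

4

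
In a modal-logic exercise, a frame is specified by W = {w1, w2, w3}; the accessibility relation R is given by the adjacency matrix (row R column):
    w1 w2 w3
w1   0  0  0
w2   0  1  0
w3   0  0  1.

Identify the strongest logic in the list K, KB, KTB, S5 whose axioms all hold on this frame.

KB

Symmetric (axiom B): yes — every pair in R has its reverse in R.
Reflexive (axiom T): no — w1 is not related to itself.
Euclidean (axiom 5): yes — any two successors of a common world are R-related.
So F validates K, KB; KTB would additionally require R to be reflexive. The strongest is KB.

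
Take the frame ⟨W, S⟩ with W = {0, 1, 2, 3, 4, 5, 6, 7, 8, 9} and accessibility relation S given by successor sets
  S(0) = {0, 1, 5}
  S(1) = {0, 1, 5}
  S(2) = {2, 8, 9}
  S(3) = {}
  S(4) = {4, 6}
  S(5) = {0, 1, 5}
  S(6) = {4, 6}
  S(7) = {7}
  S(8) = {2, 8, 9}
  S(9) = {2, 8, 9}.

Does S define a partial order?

Reflexive: no — 3 is not related to itself.
Transitive: yes — every two-step S-path is closed by a direct edge.
Antisymmetric: no — 0 S 1 and 1 S 0 with 0 ≠ 1.
So S is not a partial order.

No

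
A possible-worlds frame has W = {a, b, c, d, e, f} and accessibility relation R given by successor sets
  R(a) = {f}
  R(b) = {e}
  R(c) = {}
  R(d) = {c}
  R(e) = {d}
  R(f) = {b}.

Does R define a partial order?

Reflexive: no — a is not related to itself.
Transitive: no — a R f and f R b, but not a R b.
Antisymmetric: yes — no distinct pair is related both ways.
So R is not a partial order.

No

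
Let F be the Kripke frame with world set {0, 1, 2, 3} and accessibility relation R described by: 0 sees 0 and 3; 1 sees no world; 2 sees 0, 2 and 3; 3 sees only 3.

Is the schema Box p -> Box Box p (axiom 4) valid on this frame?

By correspondence theory, 4 is valid on a frame iff R is transitive.
Transitive: yes — every two-step R-path is closed by a direct edge.

Yes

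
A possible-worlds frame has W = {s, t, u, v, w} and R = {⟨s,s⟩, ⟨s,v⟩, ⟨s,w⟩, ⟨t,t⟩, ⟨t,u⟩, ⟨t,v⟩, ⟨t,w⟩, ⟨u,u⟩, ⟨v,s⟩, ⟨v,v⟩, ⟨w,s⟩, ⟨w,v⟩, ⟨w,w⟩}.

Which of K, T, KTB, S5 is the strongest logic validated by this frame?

Reflexive (axiom T): yes — every world is R-related to itself.
Symmetric (axiom B): no — t R u but not u R t.
Euclidean (axiom 5): no — s R v and s R w, but not v R w.
So F validates K, T; KTB would additionally require R to be symmetric. The strongest is T.

T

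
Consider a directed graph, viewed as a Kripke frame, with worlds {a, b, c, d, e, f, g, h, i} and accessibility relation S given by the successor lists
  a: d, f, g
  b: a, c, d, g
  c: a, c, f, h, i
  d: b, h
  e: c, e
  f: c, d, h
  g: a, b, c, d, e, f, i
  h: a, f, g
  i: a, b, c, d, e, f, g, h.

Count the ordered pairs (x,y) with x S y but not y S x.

21

Enumerating: (a,d), (a,f), (b,a), (b,c), (c,a), (c,h), (d,h), (e,c), (f,d), (g,c), (g,d), (g,e), … and 9 more.
Total: 21.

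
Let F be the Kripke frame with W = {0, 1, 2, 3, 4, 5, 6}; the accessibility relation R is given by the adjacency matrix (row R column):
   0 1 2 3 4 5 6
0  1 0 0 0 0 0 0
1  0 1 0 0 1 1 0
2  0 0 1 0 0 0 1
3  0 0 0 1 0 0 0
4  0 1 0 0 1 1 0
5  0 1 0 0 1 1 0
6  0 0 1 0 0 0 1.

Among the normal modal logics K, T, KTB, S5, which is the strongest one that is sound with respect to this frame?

Reflexive (axiom T): yes — every world is R-related to itself.
Symmetric (axiom B): yes — every pair in R has its reverse in R.
Euclidean (axiom 5): yes — any two successors of a common world are R-related.
So F validates K, T, KTB, S5. The strongest is S5.

S5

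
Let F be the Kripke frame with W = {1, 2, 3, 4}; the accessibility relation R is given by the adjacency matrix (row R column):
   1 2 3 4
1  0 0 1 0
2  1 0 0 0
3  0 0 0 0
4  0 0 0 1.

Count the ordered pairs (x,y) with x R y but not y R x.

Enumerating: (1,3), (2,1).

2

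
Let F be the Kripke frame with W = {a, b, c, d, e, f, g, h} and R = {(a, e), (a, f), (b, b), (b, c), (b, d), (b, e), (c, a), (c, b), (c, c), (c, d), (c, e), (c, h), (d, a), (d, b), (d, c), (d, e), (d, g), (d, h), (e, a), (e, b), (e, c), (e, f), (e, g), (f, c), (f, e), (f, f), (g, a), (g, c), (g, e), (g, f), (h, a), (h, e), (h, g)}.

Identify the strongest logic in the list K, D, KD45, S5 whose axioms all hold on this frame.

D

Serial (axiom D): yes — every world has a successor (e.g. a R e).
Euclidean (axiom 5): no — b R e and b R d, but not e R d.
Transitive (axiom 4): no — a R e and e R b, but not a R b.
Reflexive (axiom T): no — a is not related to itself.
So F validates K, D; KD45 would additionally require R to be Euclidean and transitive. The strongest is D.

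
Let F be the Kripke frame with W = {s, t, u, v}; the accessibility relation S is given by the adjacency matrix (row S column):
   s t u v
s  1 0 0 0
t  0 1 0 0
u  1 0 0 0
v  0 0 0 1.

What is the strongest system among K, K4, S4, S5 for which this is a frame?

Transitive (axiom 4): yes — every two-step S-path is closed by a direct edge.
Reflexive (axiom T): no — u is not related to itself.
Euclidean (axiom 5): yes — any two successors of a common world are S-related.
So F validates K, K4; S4 would additionally require S to be reflexive. The strongest is K4.

K4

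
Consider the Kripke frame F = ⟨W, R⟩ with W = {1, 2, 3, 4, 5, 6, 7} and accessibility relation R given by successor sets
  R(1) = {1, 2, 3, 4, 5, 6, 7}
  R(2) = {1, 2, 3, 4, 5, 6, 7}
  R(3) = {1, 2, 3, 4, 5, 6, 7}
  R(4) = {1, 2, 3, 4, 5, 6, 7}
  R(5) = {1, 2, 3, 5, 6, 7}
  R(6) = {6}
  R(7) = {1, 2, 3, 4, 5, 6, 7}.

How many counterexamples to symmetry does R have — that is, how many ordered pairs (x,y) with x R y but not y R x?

Enumerating: (1,6), (2,6), (3,6), (4,5), (4,6), (5,6), (7,6).

7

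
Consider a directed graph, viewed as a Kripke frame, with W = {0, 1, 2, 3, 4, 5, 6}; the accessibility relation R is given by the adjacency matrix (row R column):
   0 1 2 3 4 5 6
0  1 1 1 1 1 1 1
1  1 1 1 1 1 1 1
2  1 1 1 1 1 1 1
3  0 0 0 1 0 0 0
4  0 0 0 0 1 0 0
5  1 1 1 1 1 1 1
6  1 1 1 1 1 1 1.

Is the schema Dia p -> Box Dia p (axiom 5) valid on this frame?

The schema 5 characterises exactly the Euclidean frames.
Euclidean: no — 0 R 3 and 0 R 1, but not 3 R 1.

No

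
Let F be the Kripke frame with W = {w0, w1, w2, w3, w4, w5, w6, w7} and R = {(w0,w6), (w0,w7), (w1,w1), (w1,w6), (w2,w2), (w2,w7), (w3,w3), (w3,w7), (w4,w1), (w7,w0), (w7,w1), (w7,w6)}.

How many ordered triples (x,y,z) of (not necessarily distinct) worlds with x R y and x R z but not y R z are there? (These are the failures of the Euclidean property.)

15

Enumerating: (w0,w6,w6), (w0,w6,w7), (w0,w7,w7), (w1,w6,w1), (w1,w6,w6), (w2,w7,w2), (w2,w7,w7), (w3,w7,w3), (w3,w7,w7), (w7,w0,w0), (w7,w0,w1), (w7,w1,w0), (w7,w6,w0), (w7,w6,w1), (w7,w6,w6).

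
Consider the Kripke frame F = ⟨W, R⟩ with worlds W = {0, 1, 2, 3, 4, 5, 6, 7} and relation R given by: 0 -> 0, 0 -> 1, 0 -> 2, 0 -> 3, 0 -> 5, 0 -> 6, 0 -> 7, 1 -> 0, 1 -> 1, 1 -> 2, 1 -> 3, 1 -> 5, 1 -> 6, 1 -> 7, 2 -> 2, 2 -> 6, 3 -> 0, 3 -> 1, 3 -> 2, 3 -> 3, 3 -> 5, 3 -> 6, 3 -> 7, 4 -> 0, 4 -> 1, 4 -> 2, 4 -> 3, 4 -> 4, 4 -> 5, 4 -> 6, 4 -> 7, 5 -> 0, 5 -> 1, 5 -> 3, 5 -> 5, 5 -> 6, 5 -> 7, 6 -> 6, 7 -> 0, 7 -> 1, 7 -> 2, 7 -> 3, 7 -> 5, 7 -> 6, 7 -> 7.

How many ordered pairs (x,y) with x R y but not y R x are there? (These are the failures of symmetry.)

17

Enumerating: (0,2), (0,6), (1,2), (1,6), (2,6), (3,2), (3,6), (4,0), (4,1), (4,2), (4,3), (4,5), (4,6), (4,7), (5,6), (7,2), (7,6).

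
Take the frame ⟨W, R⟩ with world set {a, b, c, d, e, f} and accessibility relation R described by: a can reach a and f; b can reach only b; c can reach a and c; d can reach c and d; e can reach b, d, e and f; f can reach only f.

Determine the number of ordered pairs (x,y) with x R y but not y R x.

6

Enumerating: (a,f), (c,a), (d,c), (e,b), (e,d), (e,f).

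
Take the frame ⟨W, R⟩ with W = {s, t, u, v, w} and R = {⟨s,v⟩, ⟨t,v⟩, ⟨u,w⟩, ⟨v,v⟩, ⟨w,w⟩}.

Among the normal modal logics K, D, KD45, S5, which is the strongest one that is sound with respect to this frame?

Serial (axiom D): yes — every world has a successor (e.g. s R v).
Euclidean (axiom 5): yes — any two successors of a common world are R-related.
Transitive (axiom 4): yes — every two-step R-path is closed by a direct edge.
Reflexive (axiom T): no — s is not related to itself.
So F validates K, D, KD45; S5 would additionally require R to be reflexive. The strongest is KD45.

KD45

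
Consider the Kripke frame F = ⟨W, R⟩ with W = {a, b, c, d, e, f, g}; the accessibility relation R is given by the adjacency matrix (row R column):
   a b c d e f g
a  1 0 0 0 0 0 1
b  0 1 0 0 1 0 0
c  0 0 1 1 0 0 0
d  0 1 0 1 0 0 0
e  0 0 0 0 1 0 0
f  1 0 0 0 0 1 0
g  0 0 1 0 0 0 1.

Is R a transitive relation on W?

Transitive: no — a R g and g R c, but not a R c.

No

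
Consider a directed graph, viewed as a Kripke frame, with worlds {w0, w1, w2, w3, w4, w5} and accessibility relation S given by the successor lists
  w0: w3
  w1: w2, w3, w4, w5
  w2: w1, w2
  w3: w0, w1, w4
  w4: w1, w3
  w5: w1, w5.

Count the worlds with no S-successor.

0

S is serial; there are no such worlds.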